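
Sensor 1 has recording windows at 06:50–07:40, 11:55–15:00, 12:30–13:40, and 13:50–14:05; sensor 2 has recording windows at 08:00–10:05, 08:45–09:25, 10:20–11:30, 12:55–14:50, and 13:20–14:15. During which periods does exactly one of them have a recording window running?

A, merged: 06:50–07:40, 11:55–15:00.
B, merged: 08:00–10:05, 10:20–11:30, 12:55–14:50.
A but not B: 06:50–07:40, 11:55–12:55, 14:50–15:00.
B but not A: 08:00–10:05, 10:20–11:30.
Combining gives A △ B.

06:50–07:40, 08:00–10:05, 10:20–11:30, 11:55–12:55, 14:50–15:00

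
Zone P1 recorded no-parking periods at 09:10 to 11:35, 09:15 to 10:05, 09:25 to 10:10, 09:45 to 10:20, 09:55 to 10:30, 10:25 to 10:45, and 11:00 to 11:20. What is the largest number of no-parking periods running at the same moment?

Walk the sorted start/end points keeping a running depth.
The depth first hits 5 at 09:55.

5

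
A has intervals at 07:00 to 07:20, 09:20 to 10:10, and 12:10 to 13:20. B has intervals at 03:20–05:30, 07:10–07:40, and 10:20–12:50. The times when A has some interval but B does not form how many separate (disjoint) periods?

3

A \ B = 07:00–07:10, 09:20–10:10, 12:50–13:20.
That is 3 disjoint pieces.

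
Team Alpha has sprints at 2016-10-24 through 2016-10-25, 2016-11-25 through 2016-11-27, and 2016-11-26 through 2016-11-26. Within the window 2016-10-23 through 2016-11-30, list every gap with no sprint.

2016-10-23 through 2016-10-23, 2016-10-26 through 2016-11-24, 2016-11-28 through 2016-11-30

Covered (merged): 2016-10-24 through 2016-10-25, 2016-11-25 through 2016-11-27.
Uncovered inside 2016-10-23 through 2016-11-30: 2016-10-23 through 2016-10-23, 2016-10-26 through 2016-11-24, 2016-11-28 through 2016-11-30.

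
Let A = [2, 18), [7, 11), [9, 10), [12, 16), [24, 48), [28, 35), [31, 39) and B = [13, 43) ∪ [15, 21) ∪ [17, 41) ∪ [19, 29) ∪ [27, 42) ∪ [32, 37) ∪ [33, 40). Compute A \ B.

Merge the first list: [2, 18), [24, 48).
Merge the second list: [13, 43).
[2, 18) minus B → [2, 13).
[24, 48) minus B → [43, 48).

[2, 13) ∪ [43, 48)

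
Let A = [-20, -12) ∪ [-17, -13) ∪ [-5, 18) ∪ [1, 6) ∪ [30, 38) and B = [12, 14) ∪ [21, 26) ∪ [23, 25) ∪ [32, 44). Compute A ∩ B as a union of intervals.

[12, 14) ∪ [32, 38)

Merge the first list: [-20, -12), [-5, 18), [30, 38).
Merge the second list: [12, 14), [21, 26), [32, 44).
[-20, -12) meets no B interval.
[-5, 18) ∩ B → [12, 14).
[30, 38) ∩ B → [32, 38).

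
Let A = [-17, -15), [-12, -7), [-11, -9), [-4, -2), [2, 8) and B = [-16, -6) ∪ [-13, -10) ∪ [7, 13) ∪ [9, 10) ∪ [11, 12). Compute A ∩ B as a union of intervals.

[-16, -15) ∪ [-12, -7) ∪ [7, 8)

Merge the first list: [-17, -15), [-12, -7), [-4, -2), [2, 8).
Merge the second list: [-16, -6), [7, 13).
[-17, -15) overlaps B on [-16, -15).
[-12, -7) overlaps B on [-12, -7).
[-4, -2) falls entirely outside B.
[2, 8) overlaps B on [7, 8).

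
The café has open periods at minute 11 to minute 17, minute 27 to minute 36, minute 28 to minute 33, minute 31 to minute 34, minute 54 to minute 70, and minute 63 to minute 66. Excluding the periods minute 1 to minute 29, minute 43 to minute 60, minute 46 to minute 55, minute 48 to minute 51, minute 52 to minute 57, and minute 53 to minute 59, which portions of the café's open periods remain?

First set merges to minute 11 to minute 17, minute 27 to minute 36, minute 54 to minute 70.
Second set merges to minute 1 to minute 29, minute 43 to minute 60.
minute 11 to minute 17: fully covered by B → removed.
minute 27 to minute 36 minus B → minute 29 to minute 36.
minute 54 to minute 70 minus B → minute 60 to minute 70.

minute 29 to minute 36, minute 60 to minute 70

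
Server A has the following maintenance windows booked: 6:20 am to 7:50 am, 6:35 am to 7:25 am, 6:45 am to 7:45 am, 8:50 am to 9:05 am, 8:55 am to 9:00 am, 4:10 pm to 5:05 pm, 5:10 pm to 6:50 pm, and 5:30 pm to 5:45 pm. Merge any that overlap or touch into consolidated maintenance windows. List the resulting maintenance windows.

6:20 am–7:50 am, 8:50 am–9:05 am, 4:10 pm–5:05 pm, 5:10 pm–6:50 pm

6:35 am–7:25 am overlaps/touches 6:20 am–7:50 am → extend to 6:20 am–7:50 am.
6:45 am–7:45 am overlaps/touches 6:20 am–7:50 am → extend to 6:20 am–7:50 am.
8:50 am–9:05 am is disjoint → start new block.
8:55 am–9:00 am overlaps/touches 8:50 am–9:05 am → extend to 8:50 am–9:05 am.
4:10 pm–5:05 pm is disjoint → start new block.
5:10 pm–6:50 pm is disjoint → start new block.
5:30 pm–5:45 pm overlaps/touches 5:10 pm–6:50 pm → extend to 5:10 pm–6:50 pm.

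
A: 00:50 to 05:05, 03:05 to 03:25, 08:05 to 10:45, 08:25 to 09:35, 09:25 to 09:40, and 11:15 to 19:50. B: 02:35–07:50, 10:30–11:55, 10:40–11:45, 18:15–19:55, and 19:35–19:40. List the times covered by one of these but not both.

A, merged: 00:50-05:05, 08:05-10:45, 11:15-19:50.
B, merged: 02:35-07:50, 10:30-11:55, 18:15-19:55.
A but not B: 00:50-02:35, 08:05-10:30, 11:55-18:15.
B but not A: 05:05-07:50, 10:45-11:15, 19:50-19:55.
Combining gives A △ B.

00:50-02:35, 05:05-07:50, 08:05-10:30, 10:45-11:15, 11:55-18:15, 19:50-19:55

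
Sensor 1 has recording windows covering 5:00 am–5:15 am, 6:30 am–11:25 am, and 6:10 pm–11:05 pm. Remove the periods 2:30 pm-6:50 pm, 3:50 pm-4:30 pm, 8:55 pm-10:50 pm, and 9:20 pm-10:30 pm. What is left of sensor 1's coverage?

5:00 am–5:15 am, 6:30 am–11:25 am, 6:50 pm–8:55 pm, 10:50 pm–11:05 pm

Merge the second list: 2:30 pm–6:50 pm, 8:55 pm–10:50 pm.
5:00 am–5:15 am is untouched.
6:30 am–11:25 am is untouched.
6:10 pm–11:05 pm with B removed leaves 6:50 pm–8:55 pm, 10:50 pm–11:05 pm.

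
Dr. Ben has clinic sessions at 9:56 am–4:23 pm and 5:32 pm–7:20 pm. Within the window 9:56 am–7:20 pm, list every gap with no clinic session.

4:23 pm–5:32 pm

After merging, the occupied span is 9:56 am–4:23 pm, 5:32 pm–7:20 pm.
Complement within 9:56 am–7:20 pm: 4:23 pm–5:32 pm.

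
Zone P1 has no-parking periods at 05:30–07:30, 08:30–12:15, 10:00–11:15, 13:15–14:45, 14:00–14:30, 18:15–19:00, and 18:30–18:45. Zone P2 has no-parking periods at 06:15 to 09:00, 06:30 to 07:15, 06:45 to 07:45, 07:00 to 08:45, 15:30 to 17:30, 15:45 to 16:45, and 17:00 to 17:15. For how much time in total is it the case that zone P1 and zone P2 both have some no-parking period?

Merge the first list: 05:30–07:30, 08:30–12:15, 13:15–14:45, 18:15–19:00.
Merge the second list: 06:15–09:00, 15:30–17:30.
A ∩ B = 06:15–07:30, 08:30–09:00.
Total: 1 h 15 min + 30 min = 1 h 45 min.

1 h 45 min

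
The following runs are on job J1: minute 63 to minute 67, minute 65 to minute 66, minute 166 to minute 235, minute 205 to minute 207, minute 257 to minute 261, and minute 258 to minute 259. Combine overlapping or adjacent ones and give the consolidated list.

minute 63 to minute 67, minute 166 to minute 235, minute 257 to minute 261

minute 65 to minute 66 overlaps/touches minute 63 to minute 67 → extend to minute 63 to minute 67.
minute 166 to minute 235 is disjoint → start new block.
minute 205 to minute 207 overlaps/touches minute 166 to minute 235 → extend to minute 166 to minute 235.
minute 257 to minute 261 is disjoint → start new block.
minute 258 to minute 259 overlaps/touches minute 257 to minute 261 → extend to minute 257 to minute 261.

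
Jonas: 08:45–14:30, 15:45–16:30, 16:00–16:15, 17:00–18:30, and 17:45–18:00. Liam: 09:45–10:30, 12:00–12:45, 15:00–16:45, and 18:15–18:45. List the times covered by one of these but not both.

08:45–09:45, 10:30–12:00, 12:45–14:30, 15:00–15:45, 16:30–16:45, 17:00–18:15, 18:30–18:45

Merge the first list: 08:45–14:30, 15:45–16:30, 17:00–18:30.
Only in the first: 08:45–09:45, 10:30–12:00, 12:45–14:30, 17:00–18:15.
Only in the second: 15:00–15:45, 16:30–16:45, 18:30–18:45.
Together these are the periods covered by exactly one.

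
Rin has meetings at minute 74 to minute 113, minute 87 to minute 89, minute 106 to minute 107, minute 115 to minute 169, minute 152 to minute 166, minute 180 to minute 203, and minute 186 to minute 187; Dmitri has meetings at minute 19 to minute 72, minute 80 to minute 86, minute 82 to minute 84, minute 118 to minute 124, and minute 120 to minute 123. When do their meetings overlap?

minute 80 to minute 86, minute 118 to minute 124

A, merged: minute 74 to minute 113, minute 115 to minute 169, minute 180 to minute 203.
B, merged: minute 19 to minute 72, minute 80 to minute 86, minute 118 to minute 124.
minute 74 to minute 113 ∩ B → minute 80 to minute 86.
minute 115 to minute 169 ∩ B → minute 118 to minute 124.
minute 180 to minute 203 meets no B interval.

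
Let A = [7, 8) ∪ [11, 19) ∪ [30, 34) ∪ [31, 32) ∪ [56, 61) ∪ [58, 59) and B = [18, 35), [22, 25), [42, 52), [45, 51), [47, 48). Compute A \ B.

Merge the first list: [7, 8), [11, 19), [30, 34), [56, 61).
Merge the second list: [18, 35), [42, 52).
[7, 8): nothing removed.
[11, 19) \ B = [11, 18).
[30, 34): entirely removed.
[56, 61): nothing removed.

[7, 8) ∪ [11, 18) ∪ [56, 61)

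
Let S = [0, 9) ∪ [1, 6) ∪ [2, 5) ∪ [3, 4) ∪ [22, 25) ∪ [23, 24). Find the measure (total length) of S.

12

Merged: [0, 9), [22, 25).
Lengths: 9 + 3 = 12.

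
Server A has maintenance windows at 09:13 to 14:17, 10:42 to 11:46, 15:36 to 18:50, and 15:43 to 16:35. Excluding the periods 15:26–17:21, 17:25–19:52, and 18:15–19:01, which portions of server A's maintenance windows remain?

First set merges to 09:13-14:17, 15:36-18:50.
Second set merges to 15:26-17:21, 17:25-19:52.
09:13-14:17: nothing removed.
15:36-18:50 \ B = 17:21-17:25.

09:13-14:17, 17:21-17:25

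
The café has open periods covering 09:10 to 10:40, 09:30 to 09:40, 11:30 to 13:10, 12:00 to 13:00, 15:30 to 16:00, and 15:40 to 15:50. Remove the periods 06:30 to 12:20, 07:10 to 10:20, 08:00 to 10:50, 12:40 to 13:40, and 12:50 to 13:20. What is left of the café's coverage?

First set merges to 09:10–10:40, 11:30–13:10, 15:30–16:00.
Second set merges to 06:30–12:20, 12:40–13:40.
09:10–10:40: entirely removed.
11:30–13:10 \ B = 12:20–12:40.
15:30–16:00: nothing removed.

12:20–12:40, 15:30–16:00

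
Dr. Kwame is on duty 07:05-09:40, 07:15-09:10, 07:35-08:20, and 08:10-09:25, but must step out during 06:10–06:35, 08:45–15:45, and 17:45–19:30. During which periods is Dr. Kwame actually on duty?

07:05-08:45

First set merges to 07:05-09:40.
07:05-09:40 with B removed leaves 07:05-08:45.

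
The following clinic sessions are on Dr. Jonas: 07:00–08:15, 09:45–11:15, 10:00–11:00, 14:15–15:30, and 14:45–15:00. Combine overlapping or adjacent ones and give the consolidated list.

07:00–08:15, 09:45–11:15, 14:15–15:30

09:45–11:15 is disjoint → start new block.
10:00–11:00 overlaps/touches 09:45–11:15 → extend to 09:45–11:15.
14:15–15:30 is disjoint → start new block.
14:45–15:00 overlaps/touches 14:15–15:30 → extend to 14:15–15:30.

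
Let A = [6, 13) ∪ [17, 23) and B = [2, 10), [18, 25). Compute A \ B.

[10, 13) ∪ [17, 18)

[6, 13) minus B → [10, 13).
[17, 23) minus B → [17, 18).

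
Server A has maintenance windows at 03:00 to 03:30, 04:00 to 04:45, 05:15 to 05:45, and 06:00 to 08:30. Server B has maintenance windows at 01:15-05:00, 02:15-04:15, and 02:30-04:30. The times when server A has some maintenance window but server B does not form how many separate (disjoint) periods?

B, merged: 01:15–05:00.
A \ B = 05:15–05:45, 06:00–08:30.
That is 2 disjoint pieces.

2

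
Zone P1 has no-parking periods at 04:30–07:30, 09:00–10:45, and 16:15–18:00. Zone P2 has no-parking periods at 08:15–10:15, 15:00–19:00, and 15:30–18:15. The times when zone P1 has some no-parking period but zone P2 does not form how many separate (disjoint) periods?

2

B, merged: 08:15-10:15, 15:00-19:00.
A \ B = 04:30-07:30, 10:15-10:45.
That is 2 disjoint pieces.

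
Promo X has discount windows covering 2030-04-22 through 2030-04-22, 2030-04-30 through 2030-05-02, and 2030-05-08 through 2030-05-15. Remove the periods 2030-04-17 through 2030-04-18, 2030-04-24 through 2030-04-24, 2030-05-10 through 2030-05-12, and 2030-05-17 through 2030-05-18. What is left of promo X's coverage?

2030-04-22 through 2030-04-22, 2030-04-30 through 2030-05-02, 2030-05-08 through 2030-05-09, 2030-05-13 through 2030-05-15

2030-04-22 through 2030-04-22: no B overlap → unchanged.
2030-04-30 through 2030-05-02: no B overlap → unchanged.
2030-05-08 through 2030-05-15 minus B → 2030-05-08 through 2030-05-09, 2030-05-13 through 2030-05-15.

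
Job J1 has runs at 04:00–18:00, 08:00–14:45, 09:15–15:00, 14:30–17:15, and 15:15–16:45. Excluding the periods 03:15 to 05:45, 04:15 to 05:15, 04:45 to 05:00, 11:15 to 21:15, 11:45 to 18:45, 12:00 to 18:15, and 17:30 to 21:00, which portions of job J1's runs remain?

A, merged: 04:00–18:00.
B, merged: 03:15–05:45, 11:15–21:15.
04:00–18:00 minus B → 05:45–11:15.

05:45–11:15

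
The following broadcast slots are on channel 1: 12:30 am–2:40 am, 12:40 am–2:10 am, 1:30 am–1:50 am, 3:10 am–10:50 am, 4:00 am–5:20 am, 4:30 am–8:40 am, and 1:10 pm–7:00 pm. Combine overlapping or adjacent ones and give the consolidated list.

12:30 am-2:40 am, 3:10 am-10:50 am, 1:10 pm-7:00 pm

12:40 am-2:10 am overlaps/touches 12:30 am-2:40 am → extend to 12:30 am-2:40 am.
1:30 am-1:50 am overlaps/touches 12:30 am-2:40 am → extend to 12:30 am-2:40 am.
3:10 am-10:50 am is disjoint → start new block.
4:00 am-5:20 am overlaps/touches 3:10 am-10:50 am → extend to 3:10 am-10:50 am.
4:30 am-8:40 am overlaps/touches 3:10 am-10:50 am → extend to 3:10 am-10:50 am.
1:10 pm-7:00 pm is disjoint → start new block.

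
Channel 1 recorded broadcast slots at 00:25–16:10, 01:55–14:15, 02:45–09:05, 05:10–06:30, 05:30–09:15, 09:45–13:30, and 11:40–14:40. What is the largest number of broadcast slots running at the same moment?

5

Sweep endpoints in order; track running count of active intervals.
Peak of 5 reached at 05:30.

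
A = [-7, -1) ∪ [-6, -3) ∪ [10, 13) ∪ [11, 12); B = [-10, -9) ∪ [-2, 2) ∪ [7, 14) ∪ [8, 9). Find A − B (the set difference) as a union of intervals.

[-7, -2)

First set merges to [-7, -1), [10, 13).
Second set merges to [-10, -9), [-2, 2), [7, 14).
[-7, -1) minus B → [-7, -2).
[10, 13): fully covered by B → removed.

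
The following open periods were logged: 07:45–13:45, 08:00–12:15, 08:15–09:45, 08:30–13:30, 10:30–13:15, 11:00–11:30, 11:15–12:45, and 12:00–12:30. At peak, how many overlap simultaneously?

At 11:15, 6 of the intervals are simultaneously active.
No point has more.

6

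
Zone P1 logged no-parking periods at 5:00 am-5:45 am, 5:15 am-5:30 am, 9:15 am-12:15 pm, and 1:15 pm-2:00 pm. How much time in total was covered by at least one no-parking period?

Merged: 5:00 am–5:45 am, 9:15 am–12:15 pm, 1:15 pm–2:00 pm.
Lengths: 45 min + 3 h + 45 min = 4 h 30 min.

4 h 30 min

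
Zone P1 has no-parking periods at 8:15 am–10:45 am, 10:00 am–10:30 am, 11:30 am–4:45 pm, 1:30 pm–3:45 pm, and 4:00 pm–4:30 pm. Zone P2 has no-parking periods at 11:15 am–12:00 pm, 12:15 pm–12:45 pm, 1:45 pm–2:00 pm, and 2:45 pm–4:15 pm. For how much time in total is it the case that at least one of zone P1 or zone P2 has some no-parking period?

Merge the first list: 8:15 am–10:45 am, 11:30 am–4:45 pm.
A ∪ B = 8:15 am–10:45 am, 11:15 am–4:45 pm.
Total: 2 h 30 min + 5 h 30 min = 8 h.

8 h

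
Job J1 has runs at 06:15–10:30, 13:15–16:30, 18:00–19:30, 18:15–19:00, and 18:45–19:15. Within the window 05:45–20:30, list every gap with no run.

Covered (merged): 06:15–10:30, 13:15–16:30, 18:00–19:30.
Complement within 05:45–20:30: 05:45–06:15, 10:30–13:15, 16:30–18:00, 19:30–20:30.

05:45–06:15, 10:30–13:15, 16:30–18:00, 19:30–20:30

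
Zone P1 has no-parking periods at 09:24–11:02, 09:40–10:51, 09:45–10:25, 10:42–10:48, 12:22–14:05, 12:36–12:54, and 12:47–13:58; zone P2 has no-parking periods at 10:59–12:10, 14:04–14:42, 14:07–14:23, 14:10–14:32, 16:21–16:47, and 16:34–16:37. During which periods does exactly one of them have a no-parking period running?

09:24-10:59, 11:02-12:10, 12:22-14:04, 14:05-14:42, 16:21-16:47

Merge the first list: 09:24-11:02, 12:22-14:05.
Merge the second list: 10:59-12:10, 14:04-14:42, 16:21-16:47.
A \ B = 09:24-10:59, 12:22-14:04.
B \ A = 11:02-12:10, 14:05-14:42, 16:21-16:47.
Union of the two gives the symmetric difference.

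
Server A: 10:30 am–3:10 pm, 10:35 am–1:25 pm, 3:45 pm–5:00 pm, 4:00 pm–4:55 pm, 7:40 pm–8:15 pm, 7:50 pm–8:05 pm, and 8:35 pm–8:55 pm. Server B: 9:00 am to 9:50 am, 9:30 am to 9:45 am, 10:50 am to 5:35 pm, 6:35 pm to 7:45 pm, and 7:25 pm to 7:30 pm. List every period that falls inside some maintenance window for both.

10:50 am-3:10 pm, 3:45 pm-5:00 pm, 7:40 pm-7:45 pm

A, merged: 10:30 am-3:10 pm, 3:45 pm-5:00 pm, 7:40 pm-8:15 pm, 8:35 pm-8:55 pm.
B, merged: 9:00 am-9:50 am, 10:50 am-5:35 pm, 6:35 pm-7:45 pm.
10:30 am-3:10 pm overlaps B on 10:50 am-3:10 pm.
3:45 pm-5:00 pm overlaps B on 3:45 pm-5:00 pm.
7:40 pm-8:15 pm overlaps B on 7:40 pm-7:45 pm.
8:35 pm-8:55 pm falls entirely outside B.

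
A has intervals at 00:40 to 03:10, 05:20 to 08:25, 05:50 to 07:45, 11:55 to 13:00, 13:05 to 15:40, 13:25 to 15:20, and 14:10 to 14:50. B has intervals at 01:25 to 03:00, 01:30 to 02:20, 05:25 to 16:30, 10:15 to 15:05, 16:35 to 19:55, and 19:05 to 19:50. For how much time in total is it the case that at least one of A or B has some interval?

First set merges to 00:40-03:10, 05:20-08:25, 11:55-13:00, 13:05-15:40.
Second set merges to 01:25-03:00, 05:25-16:30, 16:35-19:55.
A ∪ B = 00:40-03:10, 05:20-16:30, 16:35-19:55.
Total: 2 h 30 min + 11 h 10 min + 3 h 20 min = 17 h.

17 h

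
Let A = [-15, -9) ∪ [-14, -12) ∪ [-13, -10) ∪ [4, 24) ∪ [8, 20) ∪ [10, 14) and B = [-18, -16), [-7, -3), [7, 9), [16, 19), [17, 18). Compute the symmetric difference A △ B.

[-18, -16) ∪ [-15, -9) ∪ [-7, -3) ∪ [4, 7) ∪ [9, 16) ∪ [19, 24)

A, merged: [-15, -9), [4, 24).
B, merged: [-18, -16), [-7, -3), [7, 9), [16, 19).
A \ B = [-15, -9), [4, 7), [9, 16), [19, 24).
B \ A = [-18, -16), [-7, -3).
Union of the two gives the symmetric difference.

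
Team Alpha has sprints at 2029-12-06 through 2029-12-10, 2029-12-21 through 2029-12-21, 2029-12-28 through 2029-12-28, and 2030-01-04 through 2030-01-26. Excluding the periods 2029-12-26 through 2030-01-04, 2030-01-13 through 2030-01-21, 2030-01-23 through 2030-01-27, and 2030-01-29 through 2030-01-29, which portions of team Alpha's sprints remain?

2029-12-06 through 2029-12-10: no B overlap → unchanged.
2029-12-21 through 2029-12-21: no B overlap → unchanged.
2029-12-28 through 2029-12-28: fully covered by B → removed.
2030-01-04 through 2030-01-26 minus B → 2030-01-05 through 2030-01-12, 2030-01-22 through 2030-01-22.

2029-12-06 through 2029-12-10, 2029-12-21 through 2029-12-21, 2030-01-05 through 2030-01-12, 2030-01-22 through 2030-01-22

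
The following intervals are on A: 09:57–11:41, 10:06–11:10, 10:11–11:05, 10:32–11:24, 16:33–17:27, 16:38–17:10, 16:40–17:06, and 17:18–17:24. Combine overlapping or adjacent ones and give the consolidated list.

10:06-11:10 overlaps/touches 09:57-11:41 → extend to 09:57-11:41.
10:11-11:05 overlaps/touches 09:57-11:41 → extend to 09:57-11:41.
10:32-11:24 overlaps/touches 09:57-11:41 → extend to 09:57-11:41.
16:33-17:27 is disjoint → start new block.
16:38-17:10 overlaps/touches 16:33-17:27 → extend to 16:33-17:27.
16:40-17:06 overlaps/touches 16:33-17:27 → extend to 16:33-17:27.
17:18-17:24 overlaps/touches 16:33-17:27 → extend to 16:33-17:27.

09:57-11:41, 16:33-17:27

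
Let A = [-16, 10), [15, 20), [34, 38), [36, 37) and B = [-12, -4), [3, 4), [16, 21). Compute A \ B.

[-16, -12) ∪ [-4, 3) ∪ [4, 10) ∪ [15, 16) ∪ [34, 38)

A, merged: [-16, 10), [15, 20), [34, 38).
[-16, 10) with B removed leaves [-16, -12), [-4, 3), [4, 10).
[15, 20) with B removed leaves [15, 16).
[34, 38) is untouched.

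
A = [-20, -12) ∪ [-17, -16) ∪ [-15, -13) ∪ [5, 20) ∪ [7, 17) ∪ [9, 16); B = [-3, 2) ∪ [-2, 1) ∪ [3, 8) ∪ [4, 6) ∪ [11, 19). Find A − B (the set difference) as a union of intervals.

Merge the first list: [-20, -12), [5, 20).
Merge the second list: [-3, 2), [3, 8), [11, 19).
[-20, -12) is untouched.
[5, 20) with B removed leaves [8, 11), [19, 20).

[-20, -12) ∪ [8, 11) ∪ [19, 20)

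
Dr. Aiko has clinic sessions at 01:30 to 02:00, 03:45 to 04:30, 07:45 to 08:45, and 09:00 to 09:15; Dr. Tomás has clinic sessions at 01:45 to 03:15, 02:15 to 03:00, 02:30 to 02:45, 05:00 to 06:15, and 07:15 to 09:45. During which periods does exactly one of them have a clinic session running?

B, merged: 01:45–03:15, 05:00–06:15, 07:15–09:45.
A but not B: 01:30–01:45, 03:45–04:30.
B but not A: 02:00–03:15, 05:00–06:15, 07:15–07:45, 08:45–09:00, 09:15–09:45.
Combining gives A △ B.

01:30–01:45, 02:00–03:15, 03:45–04:30, 05:00–06:15, 07:15–07:45, 08:45–09:00, 09:15–09:45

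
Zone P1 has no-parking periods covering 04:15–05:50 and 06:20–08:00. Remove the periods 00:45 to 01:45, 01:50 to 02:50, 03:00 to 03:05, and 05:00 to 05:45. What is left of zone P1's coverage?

04:15–05:50 minus B → 04:15–05:00, 05:45–05:50.
06:20–08:00: no B overlap → unchanged.

04:15–05:00, 05:45–05:50, 06:20–08:00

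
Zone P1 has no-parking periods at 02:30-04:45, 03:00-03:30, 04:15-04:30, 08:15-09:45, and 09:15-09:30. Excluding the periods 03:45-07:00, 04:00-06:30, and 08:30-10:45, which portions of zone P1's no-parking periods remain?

02:30–03:45, 08:15–08:30

Merge the first list: 02:30–04:45, 08:15–09:45.
Merge the second list: 03:45–07:00, 08:30–10:45.
02:30–04:45 minus B → 02:30–03:45.
08:15–09:45 minus B → 08:15–08:30.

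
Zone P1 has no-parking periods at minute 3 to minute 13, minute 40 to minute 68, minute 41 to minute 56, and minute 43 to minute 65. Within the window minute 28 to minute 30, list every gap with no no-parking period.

Covered (merged): minute 3 to minute 13, minute 40 to minute 68.
Complement within minute 28 to minute 30: minute 28 to minute 30.

minute 28 to minute 30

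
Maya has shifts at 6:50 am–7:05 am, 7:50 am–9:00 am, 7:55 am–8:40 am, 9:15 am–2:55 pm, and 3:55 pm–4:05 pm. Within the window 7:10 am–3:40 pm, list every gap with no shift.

7:10 am–7:50 am, 9:00 am–9:15 am, 2:55 pm–3:40 pm

The merged coverage is 6:50 am–7:05 am, 7:50 am–9:00 am, 9:15 am–2:55 pm, 3:55 pm–4:05 pm.
Gaps within 7:10 am–3:40 pm: 7:10 am–7:50 am, 9:00 am–9:15 am, 2:55 pm–3:40 pm.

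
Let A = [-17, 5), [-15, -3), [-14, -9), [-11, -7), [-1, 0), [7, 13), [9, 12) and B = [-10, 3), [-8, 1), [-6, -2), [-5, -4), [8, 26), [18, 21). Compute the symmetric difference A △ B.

[-17, -10) ∪ [3, 5) ∪ [7, 8) ∪ [13, 26)

A, merged: [-17, 5), [7, 13).
B, merged: [-10, 3), [8, 26).
A \ B = [-17, -10), [3, 5), [7, 8).
B \ A = [13, 26).
Union of the two gives the symmetric difference.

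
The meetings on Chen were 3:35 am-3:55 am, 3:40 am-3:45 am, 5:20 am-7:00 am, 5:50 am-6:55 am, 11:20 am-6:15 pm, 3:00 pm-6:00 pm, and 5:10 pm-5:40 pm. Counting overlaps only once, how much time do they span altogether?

Merged: 3:35 am–3:55 am, 5:20 am–7:00 am, 11:20 am–6:15 pm.
Lengths: 20 min + 1 h 40 min + 6 h 55 min = 8 h 55 min.

8 h 55 min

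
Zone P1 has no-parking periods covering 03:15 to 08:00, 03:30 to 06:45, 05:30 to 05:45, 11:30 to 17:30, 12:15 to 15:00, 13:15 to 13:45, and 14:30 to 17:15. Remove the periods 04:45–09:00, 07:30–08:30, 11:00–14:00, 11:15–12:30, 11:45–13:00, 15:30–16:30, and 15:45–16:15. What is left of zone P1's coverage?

03:15-04:45, 14:00-15:30, 16:30-17:30

Merge the first list: 03:15-08:00, 11:30-17:30.
Merge the second list: 04:45-09:00, 11:00-14:00, 15:30-16:30.
03:15-08:00 \ B = 03:15-04:45.
11:30-17:30 \ B = 14:00-15:30, 16:30-17:30.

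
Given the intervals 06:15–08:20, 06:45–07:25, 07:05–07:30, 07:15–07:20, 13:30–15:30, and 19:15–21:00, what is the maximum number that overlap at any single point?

Walk the sorted start/end points keeping a running depth.
The depth first hits 4 at 07:15.

4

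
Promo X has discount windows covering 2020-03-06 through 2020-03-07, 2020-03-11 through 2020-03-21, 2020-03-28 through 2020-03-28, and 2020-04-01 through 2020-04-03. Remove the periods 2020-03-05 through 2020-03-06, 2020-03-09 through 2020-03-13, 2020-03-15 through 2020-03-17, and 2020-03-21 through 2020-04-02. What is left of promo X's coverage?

2020-03-07 through 2020-03-07, 2020-03-14 through 2020-03-14, 2020-03-18 through 2020-03-20, 2020-04-03 through 2020-04-03

2020-03-06 through 2020-03-07 minus B → 2020-03-07 through 2020-03-07.
2020-03-11 through 2020-03-21 minus B → 2020-03-14 through 2020-03-14, 2020-03-18 through 2020-03-20.
2020-03-28 through 2020-03-28: fully covered by B → removed.
2020-04-01 through 2020-04-03 minus B → 2020-04-03 through 2020-04-03.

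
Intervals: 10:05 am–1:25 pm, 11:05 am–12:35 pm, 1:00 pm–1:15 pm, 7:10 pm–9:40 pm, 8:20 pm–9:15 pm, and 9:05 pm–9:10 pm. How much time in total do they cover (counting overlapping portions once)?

Merged: 10:05 am-1:25 pm, 7:10 pm-9:40 pm.
Lengths: 3 h 20 min + 2 h 30 min = 5 h 50 min.

5 h 50 min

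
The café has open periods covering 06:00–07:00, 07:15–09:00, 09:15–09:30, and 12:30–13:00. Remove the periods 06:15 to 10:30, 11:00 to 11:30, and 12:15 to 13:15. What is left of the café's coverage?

06:00-07:00 \ B = 06:00-06:15.
07:15-09:00: entirely removed.
09:15-09:30: entirely removed.
12:30-13:00: entirely removed.

06:00-06:15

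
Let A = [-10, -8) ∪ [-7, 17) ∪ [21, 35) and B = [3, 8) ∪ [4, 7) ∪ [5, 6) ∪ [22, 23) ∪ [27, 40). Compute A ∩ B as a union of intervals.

Second set merges to [3, 8), [22, 23), [27, 40).
[-10, -8): no overlap with the second set.
[-7, 17) meets the second set on [3, 8).
[21, 35) meets the second set on [22, 23), [27, 35).

[3, 8) ∪ [22, 23) ∪ [27, 35)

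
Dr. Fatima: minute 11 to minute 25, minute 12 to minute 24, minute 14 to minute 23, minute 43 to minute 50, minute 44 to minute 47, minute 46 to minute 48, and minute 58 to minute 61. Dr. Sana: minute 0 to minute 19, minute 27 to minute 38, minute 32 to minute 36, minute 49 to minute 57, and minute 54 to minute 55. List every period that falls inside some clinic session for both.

minute 11 to minute 19, minute 49 to minute 50

A, merged: minute 11 to minute 25, minute 43 to minute 50, minute 58 to minute 61.
B, merged: minute 0 to minute 19, minute 27 to minute 38, minute 49 to minute 57.
minute 11 to minute 25 overlaps B on minute 11 to minute 19.
minute 43 to minute 50 overlaps B on minute 49 to minute 50.
minute 58 to minute 61 falls entirely outside B.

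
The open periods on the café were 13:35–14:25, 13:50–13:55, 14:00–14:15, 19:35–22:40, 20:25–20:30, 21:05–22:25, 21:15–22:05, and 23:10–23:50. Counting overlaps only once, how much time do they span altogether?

Merged: 13:35–14:25, 19:35–22:40, 23:10–23:50.
Lengths: 50 min + 3 h 5 min + 40 min = 4 h 35 min.

4 h 35 min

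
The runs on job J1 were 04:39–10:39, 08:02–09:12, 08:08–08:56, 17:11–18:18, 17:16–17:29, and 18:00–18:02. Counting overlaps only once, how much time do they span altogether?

Merged: 04:39–10:39, 17:11–18:18.
Lengths: 6 h + 1 h 7 min = 7 h 7 min.

7 h 7 min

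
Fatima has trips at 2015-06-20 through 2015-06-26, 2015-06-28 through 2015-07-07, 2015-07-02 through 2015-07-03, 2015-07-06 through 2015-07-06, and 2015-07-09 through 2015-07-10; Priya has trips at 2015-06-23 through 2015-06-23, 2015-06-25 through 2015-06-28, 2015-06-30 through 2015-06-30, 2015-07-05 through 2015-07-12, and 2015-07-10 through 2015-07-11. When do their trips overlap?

Merge the first list: 2015-06-20 through 2015-06-26, 2015-06-28 through 2015-07-07, 2015-07-09 through 2015-07-10.
Merge the second list: 2015-06-23 through 2015-06-23, 2015-06-25 through 2015-06-28, 2015-06-30 through 2015-06-30, 2015-07-05 through 2015-07-12.
2015-06-20 through 2015-06-26 overlaps B on 2015-06-23 through 2015-06-23, 2015-06-25 through 2015-06-26.
2015-06-28 through 2015-07-07 overlaps B on 2015-06-28 through 2015-06-28, 2015-06-30 through 2015-06-30, 2015-07-05 through 2015-07-07.
2015-07-09 through 2015-07-10 overlaps B on 2015-07-09 through 2015-07-10.

2015-06-23 through 2015-06-23, 2015-06-25 through 2015-06-26, 2015-06-28 through 2015-06-28, 2015-06-30 through 2015-06-30, 2015-07-05 through 2015-07-07, 2015-07-09 through 2015-07-10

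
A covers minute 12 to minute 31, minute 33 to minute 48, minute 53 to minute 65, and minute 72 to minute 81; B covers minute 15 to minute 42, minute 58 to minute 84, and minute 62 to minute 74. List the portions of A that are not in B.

minute 12 to minute 15, minute 42 to minute 48, minute 53 to minute 58

Second set merges to minute 15 to minute 42, minute 58 to minute 84.
minute 12 to minute 31 \ B = minute 12 to minute 15.
minute 33 to minute 48 \ B = minute 42 to minute 48.
minute 53 to minute 65 \ B = minute 53 to minute 58.
minute 72 to minute 81: entirely removed.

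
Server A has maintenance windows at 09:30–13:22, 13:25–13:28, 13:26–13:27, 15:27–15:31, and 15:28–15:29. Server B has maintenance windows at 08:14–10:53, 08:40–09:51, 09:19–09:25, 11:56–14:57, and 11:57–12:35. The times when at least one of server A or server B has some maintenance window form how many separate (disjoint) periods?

First set merges to 09:30–13:22, 13:25–13:28, 15:27–15:31.
Second set merges to 08:14–10:53, 11:56–14:57.
A ∪ B = 08:14–14:57, 15:27–15:31.
That is 2 disjoint pieces.

2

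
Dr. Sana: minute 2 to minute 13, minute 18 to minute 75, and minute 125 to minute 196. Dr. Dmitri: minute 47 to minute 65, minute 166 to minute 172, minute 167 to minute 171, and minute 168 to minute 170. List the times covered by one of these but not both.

Merge the second list: minute 47 to minute 65, minute 166 to minute 172.
A \ B = minute 2 to minute 13, minute 18 to minute 47, minute 65 to minute 75, minute 125 to minute 166, minute 172 to minute 196.
B \ A = none.
Union of the two gives the symmetric difference.

minute 2 to minute 13, minute 18 to minute 47, minute 65 to minute 75, minute 125 to minute 166, minute 172 to minute 196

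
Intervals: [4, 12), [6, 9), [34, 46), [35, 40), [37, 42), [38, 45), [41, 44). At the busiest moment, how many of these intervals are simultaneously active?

Sweep endpoints in order; track running count of active intervals.
Peak of 4 reached at 38.

4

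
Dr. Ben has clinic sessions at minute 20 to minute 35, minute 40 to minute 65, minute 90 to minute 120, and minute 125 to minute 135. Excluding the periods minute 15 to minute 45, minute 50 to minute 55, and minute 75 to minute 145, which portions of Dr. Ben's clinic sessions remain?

minute 20 to minute 35: entirely removed.
minute 40 to minute 65 \ B = minute 45 to minute 50, minute 55 to minute 65.
minute 90 to minute 120: entirely removed.
minute 125 to minute 135: entirely removed.

minute 45 to minute 50, minute 55 to minute 65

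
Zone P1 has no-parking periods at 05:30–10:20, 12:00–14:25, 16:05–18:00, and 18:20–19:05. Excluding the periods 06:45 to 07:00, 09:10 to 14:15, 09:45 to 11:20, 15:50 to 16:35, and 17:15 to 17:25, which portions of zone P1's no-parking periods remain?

05:30–06:45, 07:00–09:10, 14:15–14:25, 16:35–17:15, 17:25–18:00, 18:20–19:05

Merge the second list: 06:45–07:00, 09:10–14:15, 15:50–16:35, 17:15–17:25.
05:30–10:20 minus B → 05:30–06:45, 07:00–09:10.
12:00–14:25 minus B → 14:15–14:25.
16:05–18:00 minus B → 16:35–17:15, 17:25–18:00.
18:20–19:05: no B overlap → unchanged.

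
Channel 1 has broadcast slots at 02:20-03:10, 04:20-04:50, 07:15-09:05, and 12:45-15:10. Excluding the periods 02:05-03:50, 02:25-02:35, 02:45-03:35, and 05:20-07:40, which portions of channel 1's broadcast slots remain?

Merge the second list: 02:05–03:50, 05:20–07:40.
02:20–03:10: entirely removed.
04:20–04:50: nothing removed.
07:15–09:05 \ B = 07:40–09:05.
12:45–15:10: nothing removed.

04:20–04:50, 07:40–09:05, 12:45–15:10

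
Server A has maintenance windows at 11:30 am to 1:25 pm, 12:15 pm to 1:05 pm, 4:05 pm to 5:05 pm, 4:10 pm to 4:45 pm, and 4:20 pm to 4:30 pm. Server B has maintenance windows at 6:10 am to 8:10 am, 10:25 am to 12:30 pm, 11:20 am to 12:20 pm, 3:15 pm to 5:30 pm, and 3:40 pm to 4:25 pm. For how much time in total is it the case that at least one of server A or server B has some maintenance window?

7 h 15 min

First set merges to 11:30 am–1:25 pm, 4:05 pm–5:05 pm.
Second set merges to 6:10 am–8:10 am, 10:25 am–12:30 pm, 3:15 pm–5:30 pm.
A ∪ B = 6:10 am–8:10 am, 10:25 am–1:25 pm, 3:15 pm–5:30 pm.
Total: 2 h + 3 h + 2 h 15 min = 7 h 15 min.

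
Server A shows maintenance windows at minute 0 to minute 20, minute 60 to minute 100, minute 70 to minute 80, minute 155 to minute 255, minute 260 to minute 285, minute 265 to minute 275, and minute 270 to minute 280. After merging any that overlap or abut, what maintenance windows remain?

minute 0 to minute 20, minute 60 to minute 100, minute 155 to minute 255, minute 260 to minute 285

minute 60 to minute 100 is disjoint → start new block.
minute 70 to minute 80 overlaps/touches minute 60 to minute 100 → extend to minute 60 to minute 100.
minute 155 to minute 255 is disjoint → start new block.
minute 260 to minute 285 is disjoint → start new block.
minute 265 to minute 275 overlaps/touches minute 260 to minute 285 → extend to minute 260 to minute 285.
minute 270 to minute 280 overlaps/touches minute 260 to minute 285 → extend to minute 260 to minute 285.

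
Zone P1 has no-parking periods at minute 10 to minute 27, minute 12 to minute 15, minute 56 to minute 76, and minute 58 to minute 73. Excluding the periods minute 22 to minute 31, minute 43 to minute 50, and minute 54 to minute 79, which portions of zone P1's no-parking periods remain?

minute 10 to minute 22

Merge the first list: minute 10 to minute 27, minute 56 to minute 76.
minute 10 to minute 27 minus B → minute 10 to minute 22.
minute 56 to minute 76: fully covered by B → removed.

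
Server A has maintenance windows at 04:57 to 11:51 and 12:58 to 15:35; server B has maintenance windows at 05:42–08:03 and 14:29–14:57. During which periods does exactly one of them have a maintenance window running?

A \ B = 04:57–05:42, 08:03–11:51, 12:58–14:29, 14:57–15:35.
B \ A = none.
Union of the two gives the symmetric difference.

04:57–05:42, 08:03–11:51, 12:58–14:29, 14:57–15:35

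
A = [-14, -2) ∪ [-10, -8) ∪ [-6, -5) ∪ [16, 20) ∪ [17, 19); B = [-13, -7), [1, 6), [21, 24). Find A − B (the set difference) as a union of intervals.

[-14, -13) ∪ [-7, -2) ∪ [16, 20)

Merge the first list: [-14, -2), [16, 20).
[-14, -2) with B removed leaves [-14, -13), [-7, -2).
[16, 20) is untouched.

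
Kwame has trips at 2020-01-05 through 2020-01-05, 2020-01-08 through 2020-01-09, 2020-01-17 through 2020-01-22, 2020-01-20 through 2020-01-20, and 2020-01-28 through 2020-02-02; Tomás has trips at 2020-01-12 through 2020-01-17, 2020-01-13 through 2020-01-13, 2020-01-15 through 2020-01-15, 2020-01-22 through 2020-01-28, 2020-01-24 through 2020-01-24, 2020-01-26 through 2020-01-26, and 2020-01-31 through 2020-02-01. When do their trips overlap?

2020-01-17 through 2020-01-17, 2020-01-22 through 2020-01-22, 2020-01-28 through 2020-01-28, 2020-01-31 through 2020-02-01

First set merges to 2020-01-05 through 2020-01-05, 2020-01-08 through 2020-01-09, 2020-01-17 through 2020-01-22, 2020-01-28 through 2020-02-02.
Second set merges to 2020-01-12 through 2020-01-17, 2020-01-22 through 2020-01-28, 2020-01-31 through 2020-02-01.
2020-01-05 through 2020-01-05 meets no B interval.
2020-01-08 through 2020-01-09 meets no B interval.
2020-01-17 through 2020-01-22 ∩ B → 2020-01-17 through 2020-01-17, 2020-01-22 through 2020-01-22.
2020-01-28 through 2020-02-02 ∩ B → 2020-01-28 through 2020-01-28, 2020-01-31 through 2020-02-01.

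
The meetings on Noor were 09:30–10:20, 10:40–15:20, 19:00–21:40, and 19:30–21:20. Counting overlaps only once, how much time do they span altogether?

8 h 10 min

Merged: 09:30-10:20, 10:40-15:20, 19:00-21:40.
Lengths: 50 min + 4 h 40 min + 2 h 40 min = 8 h 10 min.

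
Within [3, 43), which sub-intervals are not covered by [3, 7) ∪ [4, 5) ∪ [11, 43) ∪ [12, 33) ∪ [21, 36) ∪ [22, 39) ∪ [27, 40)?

[7, 11)

The merged coverage is [3, 7), [11, 43).
Uncovered inside [3, 43): [7, 11).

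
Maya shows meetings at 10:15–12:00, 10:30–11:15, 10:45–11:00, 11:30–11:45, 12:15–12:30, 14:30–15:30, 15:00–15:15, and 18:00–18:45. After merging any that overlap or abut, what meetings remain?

10:30–11:15 overlaps/touches 10:15–12:00 → extend to 10:15–12:00.
10:45–11:00 overlaps/touches 10:15–12:00 → extend to 10:15–12:00.
11:30–11:45 overlaps/touches 10:15–12:00 → extend to 10:15–12:00.
12:15–12:30 is disjoint → start new block.
14:30–15:30 is disjoint → start new block.
15:00–15:15 overlaps/touches 14:30–15:30 → extend to 14:30–15:30.
18:00–18:45 is disjoint → start new block.

10:15–12:00, 12:15–12:30, 14:30–15:30, 18:00–18:45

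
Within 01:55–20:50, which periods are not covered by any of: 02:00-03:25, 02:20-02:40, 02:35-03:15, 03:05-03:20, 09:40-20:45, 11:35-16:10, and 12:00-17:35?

After merging, the occupied span is 02:00–03:25, 09:40–20:45.
Complement within 01:55–20:50: 01:55–02:00, 03:25–09:40, 20:45–20:50.

01:55–02:00, 03:25–09:40, 20:45–20:50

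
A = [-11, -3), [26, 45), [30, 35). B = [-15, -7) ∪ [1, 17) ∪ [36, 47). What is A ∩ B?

[-11, -7) ∪ [36, 45)

First set merges to [-11, -3), [26, 45).
[-11, -3) ∩ B → [-11, -7).
[26, 45) ∩ B → [36, 45).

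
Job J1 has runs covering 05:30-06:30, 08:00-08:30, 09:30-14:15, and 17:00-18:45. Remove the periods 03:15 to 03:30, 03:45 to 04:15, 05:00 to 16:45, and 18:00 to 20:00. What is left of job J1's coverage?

17:00–18:00

05:30–06:30: entirely removed.
08:00–08:30: entirely removed.
09:30–14:15: entirely removed.
17:00–18:45 \ B = 17:00–18:00.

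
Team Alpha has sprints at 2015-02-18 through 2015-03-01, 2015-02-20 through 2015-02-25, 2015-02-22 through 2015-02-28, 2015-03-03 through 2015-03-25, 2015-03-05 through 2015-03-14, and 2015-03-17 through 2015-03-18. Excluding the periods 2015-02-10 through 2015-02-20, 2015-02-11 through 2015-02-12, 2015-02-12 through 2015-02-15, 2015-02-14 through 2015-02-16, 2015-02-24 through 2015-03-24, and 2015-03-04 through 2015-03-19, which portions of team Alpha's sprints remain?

A, merged: 2015-02-18 through 2015-03-01, 2015-03-03 through 2015-03-25.
B, merged: 2015-02-10 through 2015-02-20, 2015-02-24 through 2015-03-24.
2015-02-18 through 2015-03-01 with B removed leaves 2015-02-21 through 2015-02-23.
2015-03-03 through 2015-03-25 with B removed leaves 2015-03-25 through 2015-03-25.

2015-02-21 through 2015-02-23, 2015-03-25 through 2015-03-25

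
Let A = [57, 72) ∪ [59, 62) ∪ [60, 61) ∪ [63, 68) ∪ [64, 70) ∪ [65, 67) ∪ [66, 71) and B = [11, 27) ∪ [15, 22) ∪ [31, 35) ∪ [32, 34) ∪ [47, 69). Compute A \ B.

First set merges to [57, 72).
Second set merges to [11, 27), [31, 35), [47, 69).
[57, 72) minus B → [69, 72).

[69, 72)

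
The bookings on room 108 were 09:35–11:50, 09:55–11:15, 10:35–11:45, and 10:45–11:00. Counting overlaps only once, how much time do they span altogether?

2 h 15 min

Merged: 09:35–11:50.
Length: 2 h 15 min.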